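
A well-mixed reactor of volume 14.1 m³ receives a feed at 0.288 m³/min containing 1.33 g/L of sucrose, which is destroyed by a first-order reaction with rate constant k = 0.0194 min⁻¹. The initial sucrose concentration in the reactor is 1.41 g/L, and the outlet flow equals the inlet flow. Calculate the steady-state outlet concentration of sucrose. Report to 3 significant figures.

Species balance: V dC/dt = Q C_in − Q C − k V C.
At steady state: 0 = Q C_in − (Q + kV) C_ss, so C_ss = Q C_in/(Q + kV).
C_ss = 0.288·1.33/(0.288 + 0.0194·14.1) = 0.38304/0.56154 = 0.68212 g/L.

0.682 g/L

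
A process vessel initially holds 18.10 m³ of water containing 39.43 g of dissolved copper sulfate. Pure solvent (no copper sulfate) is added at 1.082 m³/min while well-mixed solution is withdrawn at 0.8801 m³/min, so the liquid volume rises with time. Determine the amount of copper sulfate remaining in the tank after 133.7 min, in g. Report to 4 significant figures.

Let m(t) be the amount of copper sulfate. Volume: V(t) = V₀ + (Q_in − Q_out) t = 18.10 + 0.201900 t; V(133.7) = 45.0940 m³.
Species balance (pure solvent in): dm/dt = −Q_out · m/V(t).
dm/m = −Q_out dt/(V₀ + 0.201900 t); integrating gives ln(m/m₀) = −(Q_out/(Q_in−Q_out)) ln(V/V₀).
m = m₀ (V₀/V)^(Q_out/(Q_in−Q_out)) = 39.43 × (18.10/45.0940)^(4.35909) = 0.737408 g.

0.7374 g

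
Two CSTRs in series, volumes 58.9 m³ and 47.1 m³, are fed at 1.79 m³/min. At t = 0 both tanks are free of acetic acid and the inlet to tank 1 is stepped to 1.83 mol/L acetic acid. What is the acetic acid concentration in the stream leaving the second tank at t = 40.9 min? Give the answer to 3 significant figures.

0.738 mol/L

Each tank obeys Vᵢ dCᵢ/dt = Q(Cᵢ₋₁ − Cᵢ), so τᵢ = Vᵢ/Q.
τ₁ = 58.9/1.79 = 32.905 min; τ₂ = 47.1/1.79 = 26.313 min.
Solving the cascade with C₁(0)=C₂(0)=0 gives C₂(t) = C_in[1 − (τ₁ e^(−t/τ₁) − τ₂ e^(−t/τ₂))/(τ₁ − τ₂)].
At t = 40.9: e^(−t/τ₁) = 0.28853, e^(−t/τ₂) = 0.21132.
C₂ = 1.83·[1 − (32.905·0.28853 − 26.313·0.21132)/(6.5922)] = 1.83·0.40331 = 0.73806 mol/L.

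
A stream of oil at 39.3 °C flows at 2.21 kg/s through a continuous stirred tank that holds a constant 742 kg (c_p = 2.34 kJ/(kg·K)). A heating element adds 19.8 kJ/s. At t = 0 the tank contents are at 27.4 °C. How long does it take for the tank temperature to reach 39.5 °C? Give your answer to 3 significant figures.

Heat balance on the well-mixed liquid: M c_p dT/dt = ṁ c_p (T_in − T) + 19.8.
τ = M/ṁ = 335.75 s; T_ss = T_in + Q̇/(ṁ c_p) = 43.129 °C.
T(t) = T_ss + (T₀ − T_ss) e^(−t/τ). Set T = 39.5:
e^(−t/τ) = (39.5 − 43.129)/(27.4 − 43.129) = 0.23071
t = −335.75 · ln(0.23071) = 492.41 s.

492 s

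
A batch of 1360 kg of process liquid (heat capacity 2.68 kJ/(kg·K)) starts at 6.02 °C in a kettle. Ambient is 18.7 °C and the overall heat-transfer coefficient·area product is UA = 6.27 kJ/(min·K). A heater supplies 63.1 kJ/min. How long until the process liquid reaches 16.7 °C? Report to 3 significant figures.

369 min

M c_p dT/dt = −UA(T − T_amb) + Q̇.
τ = M c_p/UA = 581.31 min; T_ss = T_amb + Q̇/UA = 18.7 + 63.1/6.27 = 28.764 °C.
T(t) = T_ss + (T₀ − T_ss)e^(−t/τ); set T = 16.7:
t = −τ ln[(T − T_ss)/(T₀ − T_ss)] = −581.31 · ln(0.53042) = 368.60 min.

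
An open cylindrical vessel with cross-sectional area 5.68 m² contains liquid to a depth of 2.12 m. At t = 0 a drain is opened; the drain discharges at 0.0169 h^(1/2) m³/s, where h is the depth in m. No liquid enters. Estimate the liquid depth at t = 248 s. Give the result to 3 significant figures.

1.18 m

With no inflow, A dh/dt = −0.0169 √h.
This is separable: 2 d(√h)/dt = −0.0169/A, so √h = √h₀ − (0.0169/(2A)) t.
√h = √2.12 − 0.0169·248/(2·5.68) = 1.4560 − 0.36894 = 1.0871.
h = 1.0871² = 1.1817 m.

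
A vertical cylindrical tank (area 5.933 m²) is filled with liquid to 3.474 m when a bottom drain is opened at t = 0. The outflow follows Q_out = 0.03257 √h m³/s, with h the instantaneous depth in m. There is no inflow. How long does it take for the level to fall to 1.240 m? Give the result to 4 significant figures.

A dh/dt = −Q_out = −0.03257 √h.
This is separable: 2 d(√h)/dt = −0.03257/A, so √h = √h₀ − (0.03257/(2A)) t.
t = 2A(√h₀ − √h)/0.03257 = 2·5.933·(√3.474 − √1.240)/0.03257
  = 11.8660 × (1.86387 − 1.11355) / 0.03257 = 273.357 s.

273.4 s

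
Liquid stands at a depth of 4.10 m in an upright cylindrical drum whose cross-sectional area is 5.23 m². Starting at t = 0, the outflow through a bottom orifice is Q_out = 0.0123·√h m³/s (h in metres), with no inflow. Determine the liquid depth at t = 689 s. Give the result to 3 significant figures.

A dh/dt = −Q_out = −0.0123 √h.
∫ h^(−1/2) dh = −(0.0123/A) ∫ dt, giving 2√h = 2√h₀ − (0.0123/A) t.
√h = √4.10 − 0.0123·689/(2·5.23) = 2.0248 − 0.81020 = 1.2146.
h = 1.2146² = 1.4754 m.

1.48 m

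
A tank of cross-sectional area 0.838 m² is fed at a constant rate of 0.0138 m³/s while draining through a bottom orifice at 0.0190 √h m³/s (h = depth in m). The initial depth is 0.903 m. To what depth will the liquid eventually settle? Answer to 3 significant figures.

0.528 m

A dh/dt = Q_in − 0.0190 √h. Steady state requires inflow = outflow:
Q_in = 0.0190 √h_ss ⇒ √h_ss = 0.0138/0.0190 = 0.72632.
h_ss = 0.72632² = 0.52753 m. (Since h₀ = 0.903 m > h_ss, the level will fall toward this value.)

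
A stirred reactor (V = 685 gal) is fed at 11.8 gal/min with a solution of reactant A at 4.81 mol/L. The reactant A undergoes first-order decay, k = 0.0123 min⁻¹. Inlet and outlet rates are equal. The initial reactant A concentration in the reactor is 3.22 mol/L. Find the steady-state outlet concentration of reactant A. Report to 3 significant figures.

Accumulation = in − out − consumed: V dC/dt = Q C_in − Q C − k V C.
Steady state (dC/dt = 0): C_ss = Q C_in/(Q + kV) = C_in/(1 + kV/Q).
C_ss = 11.8·4.81/(11.8 + 0.0123·685) = 56.758/20.226 = 2.8063 mol/L.

2.81 mol/L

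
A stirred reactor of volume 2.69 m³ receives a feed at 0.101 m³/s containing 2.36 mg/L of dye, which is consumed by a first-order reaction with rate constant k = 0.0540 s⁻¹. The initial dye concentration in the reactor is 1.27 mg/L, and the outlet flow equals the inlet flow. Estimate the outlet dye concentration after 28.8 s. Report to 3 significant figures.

0.990 mg/L

V dC/dt = Q(C_in − C) − k V C.
dC/dt = (Q/V) C_in − (Q/V + k) C; effective rate a = Q/V + k = 0.037546 + 0.0540 = 0.091546 s⁻¹.
C_ss = Q C_in/(Q + kV) = 0.96792 mg/L; C(t) = C_ss + (C₀ − C_ss) e^(−a t).
C(28.8) = 0.96792 + (0.30208)·e^(−0.091546·28.8) = 0.96792 + (0.30208)·0.071609 = 0.98955 mg/L.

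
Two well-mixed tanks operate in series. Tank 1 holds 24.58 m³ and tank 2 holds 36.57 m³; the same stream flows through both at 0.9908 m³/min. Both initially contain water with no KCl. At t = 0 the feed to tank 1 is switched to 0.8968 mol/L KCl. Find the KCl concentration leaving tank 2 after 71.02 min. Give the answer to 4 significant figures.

Each tank obeys Vᵢ dCᵢ/dt = Q(Cᵢ₋₁ − Cᵢ), so τᵢ = Vᵢ/Q.
τ₁ = 24.58/0.9908 = 24.8082 min; τ₂ = 36.57/0.9908 = 36.9096 min.
Tank 1: C₁ = C_in(1 − e^(−t/τ₁)). Tank 2 (τ₁ ≠ τ₂): C₂ = C_in[1 − (τ₁ e^(−t/τ₁) − τ₂ e^(−t/τ₂))/(τ₁ − τ₂)].
At t = 71.02: e^(−t/τ₁) = 0.0571110, e^(−t/τ₂) = 0.145998.
C₂ = 0.8968·[1 − (24.8082·0.0571110 − 36.9096·0.145998)/(-12.1013)] = 0.8968·0.671780 = 0.602452 mol/L.

0.6025 mol/L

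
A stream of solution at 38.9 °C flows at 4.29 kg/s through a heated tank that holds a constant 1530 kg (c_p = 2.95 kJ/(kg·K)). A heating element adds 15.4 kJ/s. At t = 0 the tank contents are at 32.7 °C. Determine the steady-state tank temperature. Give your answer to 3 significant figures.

Heat balance on the well-mixed liquid: M c_p dT/dt = ṁ c_p (T_in − T) + 15.4.
At steady state dT/dt = 0 ⇒ T_ss = T_in + Q̇/(ṁ c_p) = 38.9 + 15.4/(4.29·2.95) = 40.117 °C.

40.1 °C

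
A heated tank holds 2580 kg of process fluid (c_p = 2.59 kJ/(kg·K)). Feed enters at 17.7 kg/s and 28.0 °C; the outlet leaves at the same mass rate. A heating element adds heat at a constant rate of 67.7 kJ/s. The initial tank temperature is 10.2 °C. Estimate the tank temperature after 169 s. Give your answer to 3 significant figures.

23.4 °C

M c_p dT/dt = ṁ c_p (T_in − T) + Q̇.
Rearrange: dT/dt = (T_ss − T)/τ with τ = M/ṁ = 145.76 s and T_ss = T_in + Q̇/(ṁ c_p) = 29.477 °C.
T approaches T_ss exponentially: T(t) = T_ss + (T₀ − T_ss) e^(−t/τ).
T(169) = 29.477 + (-19.277)·e^(−169/145.76) = 29.477 + (-19.277)·0.31367 = 23.430 °C.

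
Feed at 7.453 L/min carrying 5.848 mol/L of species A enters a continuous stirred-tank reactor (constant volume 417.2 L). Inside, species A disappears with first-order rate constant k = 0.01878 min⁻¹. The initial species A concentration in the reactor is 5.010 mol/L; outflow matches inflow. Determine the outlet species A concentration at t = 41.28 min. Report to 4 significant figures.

Species balance: V dC/dt = Q C_in − Q C − k V C.
dC/dt = (Q/V) C_in − (Q/V + k) C; effective rate a = Q/V + k = 0.0178643 + 0.01878 = 0.0366443 min⁻¹.
C_ss = Q C_in/(Q + kV) = 2.85094 mol/L; C(t) = C_ss + (C₀ − C_ss) e^(−a t).
C(41.28) = 2.85094 + (2.15906)·e^(−0.0366443·41.28) = 2.85094 + (2.15906)·0.220319 = 3.32662 mol/L.

3.327 mol/L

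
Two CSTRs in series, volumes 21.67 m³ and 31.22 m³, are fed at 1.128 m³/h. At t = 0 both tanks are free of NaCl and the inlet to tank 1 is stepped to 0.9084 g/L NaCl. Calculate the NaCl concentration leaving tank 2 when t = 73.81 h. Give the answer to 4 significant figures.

0.7463 g/L

Time constants: τᵢ = Vᵢ/Q for each well-mixed tank.
τ₁ = 21.67/1.128 = 19.2110 h; τ₂ = 31.22/1.128 = 27.6773 h.
Solving the cascade with C₁(0)=C₂(0)=0 gives C₂(t) = C_in[1 − (τ₁ e^(−t/τ₁) − τ₂ e^(−t/τ₂))/(τ₁ − τ₂)].
At t = 73.81: e^(−t/τ₁) = 0.0214491, e^(−t/τ₂) = 0.0694738.
C₂ = 0.9084·[1 − (19.2110·0.0214491 − 27.6773·0.0694738)/(-8.46631)] = 0.9084·0.821553 = 0.746299 g/L.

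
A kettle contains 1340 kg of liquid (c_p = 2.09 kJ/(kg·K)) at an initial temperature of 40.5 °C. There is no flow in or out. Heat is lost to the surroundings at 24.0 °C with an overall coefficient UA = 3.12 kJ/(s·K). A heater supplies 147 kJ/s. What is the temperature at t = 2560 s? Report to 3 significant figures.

69.3 °C

Energy balance: M c_p dT/dt = −UA(T − T_amb) + Q̇.
dT/dt = (T_ss − T)/τ with T_ss = T_amb + Q̇/UA = 24.0 + 147/3.12 = 71.115 °C, τ = M c_p/UA = 1340·2.09/3.12 = 897.63 s.
Solution: T(t) = T_ss + (T₀ − T_ss) e^(−t/τ).
T(2560) = 71.115 + (-30.615)·0.057731 = 69.348 °C.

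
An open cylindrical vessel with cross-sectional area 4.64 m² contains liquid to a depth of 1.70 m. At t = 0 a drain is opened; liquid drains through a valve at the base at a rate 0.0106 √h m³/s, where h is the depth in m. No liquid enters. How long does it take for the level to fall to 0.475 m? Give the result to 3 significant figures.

538 s

A dh/dt = −Q_out = −0.0106 √h.
Separate and integrate: 2(√h − √h₀) = −(0.0106/A) t.
t = 2A(√h₀ − √h)/0.0106 = 2·4.64·(√1.70 − √0.475)/0.0106
  = 9.2800 × (1.3038 − 0.68920) / 0.0106 = 538.10 s.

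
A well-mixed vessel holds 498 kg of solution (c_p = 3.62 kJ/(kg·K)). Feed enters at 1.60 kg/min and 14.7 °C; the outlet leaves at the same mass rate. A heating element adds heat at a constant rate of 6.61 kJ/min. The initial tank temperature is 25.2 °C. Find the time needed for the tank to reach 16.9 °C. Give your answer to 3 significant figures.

M c_p dT/dt = ṁ c_p (T_in − T) + Q̇.
τ = M/ṁ = 311.25 min; T_ss = T_in + Q̇/(ṁ c_p) = 15.841 °C.
T(t) = T_ss + (T₀ − T_ss) e^(−t/τ). Set T = 16.9:
e^(−t/τ) = (16.9 − 15.841)/(25.2 − 15.841) = 0.11313
t = −311.25 · ln(0.11313) = 678.28 min.

678 min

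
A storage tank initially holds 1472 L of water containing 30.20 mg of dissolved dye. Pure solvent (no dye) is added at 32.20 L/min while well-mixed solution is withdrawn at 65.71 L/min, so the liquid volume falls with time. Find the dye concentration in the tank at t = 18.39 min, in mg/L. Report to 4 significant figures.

Total volume: dV/dt = Q_in − Q_out = -33.5100 L/min, so V(t) = 1472 − 33.5100 t and V(18.39) = 855.751 L.
Species balance (pure solvent in): dm/dt = −Q_out · m/V(t).
Separate: dm/m = −Q_out dt/V(t) ⇒ ln(m/m₀) = −(Q_out/(Q_in−Q_out)) ln(V/V₀).
m = m₀ (V₀/V)^(Q_out/(Q_in−Q_out)) = 30.20 × (1472/855.751)^(-1.96091) = 10.4255 mg.
C = m/V = 10.4255/855.751 = 0.0121828 mg/L.

0.01218 mg/L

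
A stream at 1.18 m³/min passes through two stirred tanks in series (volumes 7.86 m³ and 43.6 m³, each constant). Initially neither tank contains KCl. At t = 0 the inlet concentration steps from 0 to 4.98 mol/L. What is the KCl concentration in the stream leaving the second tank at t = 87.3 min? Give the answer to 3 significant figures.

4.41 mol/L

Each tank obeys Vᵢ dCᵢ/dt = Q(Cᵢ₋₁ − Cᵢ), so τᵢ = Vᵢ/Q.
τ₁ = 7.86/1.18 = 6.6610 min; τ₂ = 43.6/1.18 = 36.949 min.
Solving the cascade with C₁(0)=C₂(0)=0 gives C₂(t) = C_in[1 − (τ₁ e^(−t/τ₁) − τ₂ e^(−t/τ₂))/(τ₁ − τ₂)].
At t = 87.3: e^(−t/τ₁) = 2.0328e-06, e^(−t/τ₂) = 0.094165.
C₂ = 4.98·[1 − (6.6610·2.0328e-06 − 36.949·0.094165)/(-30.288)] = 4.98·0.88513 = 4.4079 mol/L.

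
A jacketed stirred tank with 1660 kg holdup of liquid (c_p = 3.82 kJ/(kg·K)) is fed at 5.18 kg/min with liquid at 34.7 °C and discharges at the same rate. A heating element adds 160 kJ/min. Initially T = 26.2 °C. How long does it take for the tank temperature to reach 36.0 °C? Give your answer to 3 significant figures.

286 min

Heat balance on the well-mixed liquid: M c_p dT/dt = ṁ c_p (T_in − T) + 160.
τ = M/ṁ = 320.46 min; T_ss = T_in + Q̇/(ṁ c_p) = 42.786 °C.
T(t) = T_ss + (T₀ − T_ss) e^(−t/τ). Set T = 36.0:
e^(−t/τ) = (36.0 − 42.786)/(26.2 − 42.786) = 0.40914
t = −320.46 · ln(0.40914) = 286.40 min.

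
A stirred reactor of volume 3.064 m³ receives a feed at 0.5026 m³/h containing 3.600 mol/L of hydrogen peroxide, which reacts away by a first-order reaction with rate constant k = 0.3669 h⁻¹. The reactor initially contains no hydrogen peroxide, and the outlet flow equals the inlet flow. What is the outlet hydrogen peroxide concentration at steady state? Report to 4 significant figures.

V dC/dt = Q(C_in − C) − k V C.
Steady state (dC/dt = 0): C_ss = Q C_in/(Q + kV) = C_in/(1 + kV/Q).
C_ss = 0.5026·3.600/(0.5026 + 0.3669·3.064) = 1.80936/1.62678 = 1.11223 mol/L.

1.112 mol/L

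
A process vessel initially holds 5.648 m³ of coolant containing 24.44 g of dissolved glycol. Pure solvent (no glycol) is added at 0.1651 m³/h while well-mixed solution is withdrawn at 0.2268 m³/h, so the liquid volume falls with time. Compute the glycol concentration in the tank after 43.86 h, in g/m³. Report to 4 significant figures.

0.7554 g/m³

Let m(t) be the amount of glycol. Volume: V(t) = V₀ + (Q_in − Q_out) t = 5.648 − 0.0617000 t; V(43.86) = 2.94184 m³.
Species balance (pure solvent in): dm/dt = −Q_out · m/V(t).
Separate: dm/m = −Q_out dt/V(t) ⇒ ln(m/m₀) = −(Q_out/(Q_in−Q_out)) ln(V/V₀).
m = m₀ (V₀/V)^(Q_out/(Q_in−Q_out)) = 24.44 × (5.648/2.94184)^(-3.67585) = 2.22239 g.
C = m/V = 2.22239/2.94184 = 0.755444 g/m³.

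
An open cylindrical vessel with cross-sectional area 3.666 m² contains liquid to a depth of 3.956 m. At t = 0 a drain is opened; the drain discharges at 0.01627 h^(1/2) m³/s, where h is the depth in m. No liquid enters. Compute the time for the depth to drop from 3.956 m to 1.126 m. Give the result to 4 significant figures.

418.1 s

With no inflow, A dh/dt = −0.01627 √h.
This is separable: 2 d(√h)/dt = −0.01627/A, so √h = √h₀ − (0.01627/(2A)) t.
t = 2A(√h₀ − √h)/0.01627 = 2·3.666·(√3.956 − √1.126)/0.01627
  = 7.33200 × (1.98897 − 1.06113) / 0.01627 = 418.126 s.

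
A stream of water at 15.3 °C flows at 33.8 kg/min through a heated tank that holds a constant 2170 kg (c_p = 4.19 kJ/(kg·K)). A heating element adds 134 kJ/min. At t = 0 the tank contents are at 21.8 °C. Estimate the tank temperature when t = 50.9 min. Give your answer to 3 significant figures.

18.8 °C

M c_p dT/dt = ṁ c_p (T_in − T) + Q̇.
τ = M/ṁ = 64.201 min; T_ss = T_in + Q̇/(ṁ c_p) = 15.3 + 134/(33.8·4.19) = 16.246 °C.
Solution: T(t) = T_ss + (T₀ − T_ss) e^(−t/τ).
T(50.9) = 16.246 + (5.5538)·e^(−50.9/64.201) = 16.246 + (5.5538)·0.45257 = 18.760 °C.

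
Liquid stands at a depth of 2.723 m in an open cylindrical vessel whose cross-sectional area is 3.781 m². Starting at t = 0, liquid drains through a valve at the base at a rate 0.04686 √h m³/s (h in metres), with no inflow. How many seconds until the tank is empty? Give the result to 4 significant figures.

Mass balance (ρ constant): A dh/dt = −0.04686 √h.
This is separable: 2 d(√h)/dt = −0.04686/A, so √h = √h₀ − (0.04686/(2A)) t.
Tank is empty when √h = 0: t_empty = 2A√h₀/0.04686.
t_empty = 2·3.781·√2.723/0.04686 = 7.56200·1.65015/0.04686 = 266.292 s.

266.3 s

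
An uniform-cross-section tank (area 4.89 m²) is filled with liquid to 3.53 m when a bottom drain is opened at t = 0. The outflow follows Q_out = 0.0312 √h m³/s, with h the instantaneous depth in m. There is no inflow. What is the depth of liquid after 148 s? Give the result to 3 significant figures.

A dh/dt = −Q_out = −0.0312 √h.
∫ h^(−1/2) dh = −(0.0312/A) ∫ dt, giving 2√h = 2√h₀ − (0.0312/A) t.
√h = √3.53 − 0.0312·148/(2·4.89) = 1.8788 − 0.47215 = 1.4067.
h = 1.4067² = 1.9788 m.

1.98 m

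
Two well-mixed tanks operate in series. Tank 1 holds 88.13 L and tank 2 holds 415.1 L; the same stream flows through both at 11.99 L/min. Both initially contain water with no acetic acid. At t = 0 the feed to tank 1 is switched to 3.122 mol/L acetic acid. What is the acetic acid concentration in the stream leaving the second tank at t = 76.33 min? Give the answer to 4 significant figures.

2.685 mol/L

Time constants: τᵢ = Vᵢ/Q for each well-mixed tank.
τ₁ = 88.13/11.99 = 7.35029 min; τ₂ = 415.1/11.99 = 34.6205 min.
Solving the cascade with C₁(0)=C₂(0)=0 gives C₂(t) = C_in[1 − (τ₁ e^(−t/τ₁) − τ₂ e^(−t/τ₂))/(τ₁ − τ₂)].
At t = 76.33: e^(−t/τ₁) = 3.09041e-05, e^(−t/τ₂) = 0.110277.
C₂ = 3.122·[1 − (7.35029·3.09041e-05 − 34.6205·0.110277)/(-27.2702)] = 3.122·0.860008 = 2.68495 mol/L.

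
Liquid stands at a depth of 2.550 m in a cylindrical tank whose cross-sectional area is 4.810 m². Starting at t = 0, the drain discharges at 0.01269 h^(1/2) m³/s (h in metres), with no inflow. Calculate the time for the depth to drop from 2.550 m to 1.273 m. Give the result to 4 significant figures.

With no inflow, A dh/dt = −0.01269 √h.
Separate and integrate: 2(√h − √h₀) = −(0.01269/A) t.
t = 2A(√h₀ − √h)/0.01269 = 2·4.810·(√2.550 − √1.273)/0.01269
  = 9.62000 × (1.59687 − 1.12827) / 0.01269 = 355.234 s.

355.2 s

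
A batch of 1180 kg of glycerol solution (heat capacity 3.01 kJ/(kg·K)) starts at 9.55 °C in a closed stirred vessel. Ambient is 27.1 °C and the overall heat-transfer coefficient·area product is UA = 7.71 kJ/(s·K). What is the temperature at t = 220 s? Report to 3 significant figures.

M c_p dT/dt = −UA(T − T_amb).
dT/dt = (T_ss − T)/τ with T_ss = T_amb = 27.100 °C, τ = M c_p/UA = 1180·3.01/7.71 = 460.67 s.
T approaches T_ss exponentially: T(t) = T_ss + (T₀ − T_ss) e^(−t/τ).
T(220) = 27.100 + (-17.550)·0.62029 = 16.214 °C.

16.2 °C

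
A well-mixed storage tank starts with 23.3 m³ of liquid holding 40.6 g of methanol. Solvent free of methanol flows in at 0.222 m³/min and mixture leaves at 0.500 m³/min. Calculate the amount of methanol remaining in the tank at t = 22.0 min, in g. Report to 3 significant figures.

23.5 g

Total volume: dV/dt = Q_in − Q_out = -0.27800 m³/min, so V(t) = 23.3 − 0.27800 t and V(22.0) = 17.184 m³.
No methanol enters, so dm/dt = −Q_out · (m/V).
Separate: dm/m = −Q_out dt/V(t) ⇒ ln(m/m₀) = −(Q_out/(Q_in−Q_out)) ln(V/V₀).
m = m₀ (V₀/V)^(Q_out/(Q_in−Q_out)) = 40.6 × (23.3/17.184)^(-1.7986) = 23.480 g.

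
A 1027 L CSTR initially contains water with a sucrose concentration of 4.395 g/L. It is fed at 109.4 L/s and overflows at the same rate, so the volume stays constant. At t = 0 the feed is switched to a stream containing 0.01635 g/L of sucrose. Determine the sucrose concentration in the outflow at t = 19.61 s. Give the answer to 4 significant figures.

Mass balance on the solute (V constant): V dC/dt = Q(C_in − C).
So dC/dt = (C_in − C)/τ with τ = V/Q = 1027/109.4 = 9.38757 s.
Solution: C(t) = C_in + (C₀ − C_in) e^(−t/τ).
C(19.61) = 0.01635 + (4.395 − 0.01635)·e^(−19.61/9.38757) = 0.01635 + (4.37865)·0.123819 = 0.558511 g/L.

0.5585 g/L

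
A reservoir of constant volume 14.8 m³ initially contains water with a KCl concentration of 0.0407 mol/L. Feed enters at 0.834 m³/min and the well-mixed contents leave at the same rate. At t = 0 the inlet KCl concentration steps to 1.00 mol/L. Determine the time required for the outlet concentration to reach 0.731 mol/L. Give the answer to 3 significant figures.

Species balance: V dC/dt = Q(C_in − C) ⇒ τ = V/Q = 17.746 min.
C(t) = C_in + (C₀ − C_in) e^(−t/τ). Set C = 0.731 and solve for t:
e^(−t/τ) = (C − C_in)/(C₀ − C_in) = (0.731 − 1.00)/(0.0407 − 1.00) = 0.28041
t = −τ ln(…) = 17.746 × 1.2715 = 22.564 min.

22.6 min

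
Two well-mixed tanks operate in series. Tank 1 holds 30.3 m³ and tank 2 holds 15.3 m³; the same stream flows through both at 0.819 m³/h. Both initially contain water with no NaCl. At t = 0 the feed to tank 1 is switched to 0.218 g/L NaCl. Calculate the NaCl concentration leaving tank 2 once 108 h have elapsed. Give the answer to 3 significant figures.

Time constants: τᵢ = Vᵢ/Q for each well-mixed tank.
τ₁ = 30.3/0.819 = 36.996 h; τ₂ = 15.3/0.819 = 18.681 h.
Solving the cascade with C₁(0)=C₂(0)=0 gives C₂(t) = C_in[1 − (τ₁ e^(−t/τ₁) − τ₂ e^(−t/τ₂))/(τ₁ − τ₂)].
At t = 108: e^(−t/τ₁) = 0.053976, e^(−t/τ₂) = 0.0030851.
C₂ = 0.218·[1 − (36.996·0.053976 − 18.681·0.0030851)/(18.315)] = 0.218·0.89411 = 0.19492 g/L.

0.195 g/L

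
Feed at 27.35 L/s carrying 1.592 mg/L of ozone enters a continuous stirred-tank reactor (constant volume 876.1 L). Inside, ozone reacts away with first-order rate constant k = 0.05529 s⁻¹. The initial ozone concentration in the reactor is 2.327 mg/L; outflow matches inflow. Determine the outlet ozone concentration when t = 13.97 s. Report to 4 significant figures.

1.098 mg/L

Species balance: V dC/dt = Q C_in − Q C − k V C.
This is linear with rate a = Q/V + k = 0.0865079 s⁻¹.
C_ss = Q C_in/(Q + kV) = 0.574501 mg/L; C(t) = C_ss + (C₀ − C_ss) e^(−a t).
C(13.97) = 0.574501 + (1.75250)·e^(−0.0865079·13.97) = 0.574501 + (1.75250)·0.298640 = 1.09787 mg/L.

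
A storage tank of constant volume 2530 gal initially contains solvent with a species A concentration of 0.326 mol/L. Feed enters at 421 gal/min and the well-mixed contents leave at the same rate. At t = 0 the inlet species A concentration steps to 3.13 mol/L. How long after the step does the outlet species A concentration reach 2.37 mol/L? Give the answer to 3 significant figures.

Accumulation = in − out for the solute gives V dC/dt = Q(C_in − C), so τ = V/Q = 6.0095 min.
C(t) = C_in + (C₀ − C_in) e^(−t/τ). Set C = 2.37 and solve for t:
e^(−t/τ) = (C − C_in)/(C₀ − C_in) = (2.37 − 3.13)/(0.326 − 3.13) = 0.27104
t = −τ ln(…) = 6.0095 × 1.3055 = 7.8453 min.

7.85 min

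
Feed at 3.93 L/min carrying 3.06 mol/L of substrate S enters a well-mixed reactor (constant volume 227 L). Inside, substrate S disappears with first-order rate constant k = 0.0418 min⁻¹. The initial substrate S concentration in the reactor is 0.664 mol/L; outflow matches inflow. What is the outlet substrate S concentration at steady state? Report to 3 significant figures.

V dC/dt = Q(C_in − C) − k V C.
At steady state: 0 = Q C_in − (Q + kV) C_ss, so C_ss = Q C_in/(Q + kV).
C_ss = 3.93·3.06/(3.93 + 0.0418·227) = 12.026/13.419 = 0.89620 mol/L.

0.896 mol/L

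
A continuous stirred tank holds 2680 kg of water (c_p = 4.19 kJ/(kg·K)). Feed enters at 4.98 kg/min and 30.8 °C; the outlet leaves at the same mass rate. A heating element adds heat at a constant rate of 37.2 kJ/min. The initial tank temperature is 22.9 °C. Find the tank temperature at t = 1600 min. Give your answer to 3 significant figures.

Heat balance on the well-mixed liquid: M c_p dT/dt = ṁ c_p (T_in − T) + 37.2.
Rearrange: dT/dt = (T_ss − T)/τ with τ = M/ṁ = 538.15 min and T_ss = T_in + Q̇/(ṁ c_p) = 32.583 °C.
This is linear first-order; T(t) = T_ss + (T₀ − T_ss) e^(−t/τ).
T(1600) = 32.583 + (-9.6828)·e^(−1600/538.15) = 32.583 + (-9.6828)·0.051143 = 32.088 °C.

32.1 °C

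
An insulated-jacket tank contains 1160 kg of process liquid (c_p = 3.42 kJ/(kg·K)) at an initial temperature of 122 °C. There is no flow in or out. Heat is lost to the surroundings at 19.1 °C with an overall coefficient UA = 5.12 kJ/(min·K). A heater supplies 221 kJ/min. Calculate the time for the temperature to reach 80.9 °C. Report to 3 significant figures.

Lumped-capacitance energy balance: M c_p dT/dt = UA(T_amb − T) + Q̇.
τ = M c_p/UA = 774.84 min; T_ss = T_amb + Q̇/UA = 19.1 + 221/5.12 = 62.264 °C.
T(t) = T_ss + (T₀ − T_ss)e^(−t/τ); set T = 80.9:
t = −τ ln[(T − T_ss)/(T₀ − T_ss)] = −774.84 · ln(0.31197) = 902.57 min.

903 min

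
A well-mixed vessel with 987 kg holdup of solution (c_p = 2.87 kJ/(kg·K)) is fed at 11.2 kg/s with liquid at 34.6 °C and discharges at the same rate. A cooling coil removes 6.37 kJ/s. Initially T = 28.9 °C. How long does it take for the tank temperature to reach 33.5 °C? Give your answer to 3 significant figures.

159 s

Heat balance on the well-mixed liquid: M c_p dT/dt = ṁ c_p (T_in − T) − 6.37.
τ = M/ṁ = 88.125 s; T_ss = T_in − Q̇/(ṁ c_p) = 34.402 °C.
T(t) = T_ss + (T₀ − T_ss) e^(−t/τ). Set T = 33.5:
e^(−t/τ) = (33.5 − 34.402)/(28.9 − 34.402) = 0.16391
t = −88.125 · ln(0.16391) = 159.37 s.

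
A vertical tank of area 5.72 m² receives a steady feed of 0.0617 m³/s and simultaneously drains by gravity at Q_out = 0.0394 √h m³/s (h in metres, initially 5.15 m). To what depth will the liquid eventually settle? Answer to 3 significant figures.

Level balance: A dh/dt = 0.0617 − 0.0394 √h. Setting dh/dt = 0:
Q_in = 0.0394 √h_ss ⇒ √h_ss = 0.0617/0.0394 = 1.5660.
h_ss = 1.5660² = 2.4523 m. (Since h₀ = 5.15 m > h_ss, the level will fall toward this value.)

2.45 m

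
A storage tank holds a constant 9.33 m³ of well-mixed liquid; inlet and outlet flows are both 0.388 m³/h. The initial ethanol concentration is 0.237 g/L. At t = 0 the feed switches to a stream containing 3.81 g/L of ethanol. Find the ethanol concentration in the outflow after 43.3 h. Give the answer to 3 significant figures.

3.22 g/L

Transient balance on the dissolved component: V dC/dt = Q(C_in − C).
Time constant τ = V/Q = 9.33/0.388 = 24.046 h.
Integrating: C(t) = C_in + (C₀ − C_in) e^(−t/τ).
C(43.3) = 3.81 + (0.237 − 3.81)·e^(−43.3/24.046) = 3.81 + (-3.5730)·0.16519 = 3.2198 g/L.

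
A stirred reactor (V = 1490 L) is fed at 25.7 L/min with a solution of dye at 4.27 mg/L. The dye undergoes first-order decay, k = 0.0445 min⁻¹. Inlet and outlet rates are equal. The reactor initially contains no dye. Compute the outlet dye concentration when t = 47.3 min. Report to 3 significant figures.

1.13 mg/L

Species balance: V dC/dt = Q C_in − Q C − k V C.
This is linear with rate a = Q/V + k = 0.061748 min⁻¹.
C_ss = Q C_in/(Q + kV) = 1.1928 mg/L; C(t) = C_ss + (C₀ − C_ss) e^(−a t).
C(47.3) = 1.1928 + (-1.1928)·e^(−0.061748·47.3) = 1.1928 + (-1.1928)·0.053896 = 1.1285 mg/L.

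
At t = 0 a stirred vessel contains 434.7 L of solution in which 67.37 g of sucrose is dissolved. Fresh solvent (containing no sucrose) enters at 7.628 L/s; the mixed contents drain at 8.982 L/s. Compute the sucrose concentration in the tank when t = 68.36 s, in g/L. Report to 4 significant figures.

Total volume: dV/dt = Q_in − Q_out = -1.35400 L/s, so V(t) = 434.7 − 1.35400 t and V(68.36) = 342.141 L.
Species balance (pure solvent in): dm/dt = −Q_out · m/V(t).
dm/m = −Q_out dt/(V₀ − 1.35400 t); integrating gives ln(m/m₀) = −(Q_out/(Q_in−Q_out)) ln(V/V₀).
m = m₀ (V₀/V)^(Q_out/(Q_in−Q_out)) = 67.37 × (434.7/342.141)^(-6.63368) = 13.7614 g.
C = m/V = 13.7614/342.141 = 0.0402215 g/L.

0.04022 g/L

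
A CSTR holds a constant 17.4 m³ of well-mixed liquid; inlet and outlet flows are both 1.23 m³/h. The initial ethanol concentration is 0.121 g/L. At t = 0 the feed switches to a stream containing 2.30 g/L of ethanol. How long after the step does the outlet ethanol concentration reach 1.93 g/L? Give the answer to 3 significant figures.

Species balance on the tank: V dC/dt = Q(C_in − C), so τ = V/Q = 14.146 h.
C(t) = C_in + (C₀ − C_in) e^(−t/τ). Set C = 1.93 and solve for t:
e^(−t/τ) = (C − C_in)/(C₀ − C_in) = (1.93 − 2.30)/(0.121 − 2.30) = 0.16980
t = −τ ln(…) = 14.146 × 1.7731 = 25.083 h.

25.1 h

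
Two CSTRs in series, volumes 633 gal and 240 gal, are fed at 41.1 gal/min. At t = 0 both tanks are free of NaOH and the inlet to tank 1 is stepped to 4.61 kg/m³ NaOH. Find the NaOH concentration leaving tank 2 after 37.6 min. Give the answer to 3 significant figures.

Time constants: τᵢ = Vᵢ/Q for each well-mixed tank.
τ₁ = 633/41.1 = 15.401 min; τ₂ = 240/41.1 = 5.8394 min.
Solving the cascade with C₁(0)=C₂(0)=0 gives C₂(t) = C_in[1 − (τ₁ e^(−t/τ₁) − τ₂ e^(−t/τ₂))/(τ₁ − τ₂)].
At t = 37.6: e^(−t/τ₁) = 0.087045, e^(−t/τ₂) = 0.0015980.
C₂ = 4.61·[1 − (15.401·0.087045 − 5.8394·0.0015980)/(9.5620)] = 4.61·0.86077 = 3.9682 kg/m³.

3.97 kg/m³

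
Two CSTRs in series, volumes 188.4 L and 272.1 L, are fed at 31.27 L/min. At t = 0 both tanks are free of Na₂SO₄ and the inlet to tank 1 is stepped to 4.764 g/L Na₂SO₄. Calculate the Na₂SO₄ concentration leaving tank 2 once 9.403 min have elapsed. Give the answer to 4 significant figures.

Each tank obeys Vᵢ dCᵢ/dt = Q(Cᵢ₋₁ − Cᵢ), so τᵢ = Vᵢ/Q.
τ₁ = 188.4/31.27 = 6.02494 min; τ₂ = 272.1/31.27 = 8.70163 min.
Tank 1: C₁ = C_in(1 − e^(−t/τ₁)). Tank 2 (τ₁ ≠ τ₂): C₂ = C_in[1 − (τ₁ e^(−t/τ₁) − τ₂ e^(−t/τ₂))/(τ₁ − τ₂)].
At t = 9.403: e^(−t/τ₁) = 0.209994, e^(−t/τ₂) = 0.339391.
C₂ = 4.764·[1 − (6.02494·0.209994 − 8.70163·0.339391)/(-2.67669)] = 4.764·0.369348 = 1.75958 g/L.

1.760 g/L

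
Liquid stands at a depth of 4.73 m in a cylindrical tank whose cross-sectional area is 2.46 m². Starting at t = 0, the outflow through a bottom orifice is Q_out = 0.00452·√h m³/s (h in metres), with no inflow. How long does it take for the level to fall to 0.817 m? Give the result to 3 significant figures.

Accumulation of liquid (constant cross-section A): A dh/dt = −0.00452 √h.
∫ h^(−1/2) dh = −(0.00452/A) ∫ dt, giving 2√h = 2√h₀ − (0.00452/A) t.
t = 2A(√h₀ − √h)/0.00452 = 2·2.46·(√4.73 − √0.817)/0.00452
  = 4.9200 × (2.1749 − 0.90388) / 0.00452 = 1383.5 s.

1380 s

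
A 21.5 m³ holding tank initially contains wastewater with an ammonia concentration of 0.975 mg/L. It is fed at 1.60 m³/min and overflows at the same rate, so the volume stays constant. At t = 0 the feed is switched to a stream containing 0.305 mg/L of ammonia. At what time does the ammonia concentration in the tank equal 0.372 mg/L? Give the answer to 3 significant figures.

Unsteady species balance (constant V, well mixed): V dC/dt = Q(C_in − C), so τ = V/Q = 13.438 min.
C(t) = C_in + (C₀ − C_in) e^(−t/τ). Set C = 0.372 and solve for t:
e^(−t/τ) = (C − C_in)/(C₀ − C_in) = (0.372 − 0.305)/(0.975 − 0.305) = 0.10000
t = −τ ln(…) = 13.438 × 2.3026 = 30.941 min.

30.9 min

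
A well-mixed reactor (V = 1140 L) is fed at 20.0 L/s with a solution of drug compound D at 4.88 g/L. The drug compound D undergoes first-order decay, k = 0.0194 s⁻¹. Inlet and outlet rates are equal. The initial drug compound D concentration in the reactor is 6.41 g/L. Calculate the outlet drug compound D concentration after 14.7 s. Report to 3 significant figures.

Accumulation = in − out − consumed: V dC/dt = Q C_in − Q C − k V C.
dC/dt = (Q/V) C_in − (Q/V + k) C; effective rate a = Q/V + k = 0.017544 + 0.0194 = 0.036944 s⁻¹.
C_ss = Q C_in/(Q + kV) = 2.3174 g/L; C(t) = C_ss + (C₀ − C_ss) e^(−a t).
C(14.7) = 2.3174 + (4.0926)·e^(−0.036944·14.7) = 2.3174 + (4.0926)·0.58096 = 4.6950 g/L.

4.70 g/L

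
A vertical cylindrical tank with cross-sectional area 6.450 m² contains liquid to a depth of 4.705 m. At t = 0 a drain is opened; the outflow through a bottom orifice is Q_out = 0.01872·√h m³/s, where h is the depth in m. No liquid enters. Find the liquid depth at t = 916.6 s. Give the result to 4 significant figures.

With no inflow, A dh/dt = −0.01872 √h.
Separate and integrate: 2(√h − √h₀) = −(0.01872/A) t.
√h = √4.705 − 0.01872·916.6/(2·6.450) = 2.16910 − 1.33014 = 0.838965.
h = 0.838965² = 0.703863 m.

0.7039 m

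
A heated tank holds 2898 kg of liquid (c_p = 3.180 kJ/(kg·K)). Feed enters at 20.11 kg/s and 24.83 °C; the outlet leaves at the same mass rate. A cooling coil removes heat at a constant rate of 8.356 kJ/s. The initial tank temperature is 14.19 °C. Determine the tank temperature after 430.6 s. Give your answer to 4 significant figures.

24.17 °C

M c_p dT/dt = ṁ c_p (T_in − T) − Q̇.
Rearrange: dT/dt = (T_ss − T)/τ with τ = M/ṁ = 144.107 s and T_ss = T_in − Q̇/(ṁ c_p) = 24.6993 °C.
Integrating: T(t) = T_ss + (T₀ − T_ss) e^(−t/τ).
T(430.6) = 24.6993 + (-10.5093)·e^(−430.6/144.107) = 24.6993 + (-10.5093)·0.0503856 = 24.1698 °C.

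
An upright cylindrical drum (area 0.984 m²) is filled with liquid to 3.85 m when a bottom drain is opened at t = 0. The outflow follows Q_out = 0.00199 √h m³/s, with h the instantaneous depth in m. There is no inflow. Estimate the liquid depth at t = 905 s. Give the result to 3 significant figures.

Unsteady balance on liquid volume: A dh/dt = −0.00199 √h.
Separate and integrate: 2(√h − √h₀) = −(0.00199/A) t.
√h = √3.85 − 0.00199·905/(2·0.984) = 1.9621 − 0.91512 = 1.0470.
h = 1.0470² = 1.0963 m.

1.10 m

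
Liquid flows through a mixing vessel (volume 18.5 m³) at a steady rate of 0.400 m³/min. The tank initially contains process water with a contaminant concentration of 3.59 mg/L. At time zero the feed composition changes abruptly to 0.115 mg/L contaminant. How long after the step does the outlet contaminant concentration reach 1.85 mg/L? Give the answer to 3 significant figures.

32.1 min

Unsteady species balance (constant V, well mixed): V dC/dt = Q(C_in − C), so τ = V/Q = 46.250 min.
C(t) = C_in + (C₀ − C_in) e^(−t/τ). Set C = 1.85 and solve for t:
e^(−t/τ) = (C − C_in)/(C₀ − C_in) = (1.85 − 0.115)/(3.59 − 0.115) = 0.49928
t = −τ ln(…) = 46.250 × 0.69459 = 32.125 min.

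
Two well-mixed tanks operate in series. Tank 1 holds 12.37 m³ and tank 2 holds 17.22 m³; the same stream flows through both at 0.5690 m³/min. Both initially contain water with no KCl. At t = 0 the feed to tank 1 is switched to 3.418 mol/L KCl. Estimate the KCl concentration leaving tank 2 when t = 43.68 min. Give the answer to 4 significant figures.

Species balance on tank i: dCᵢ/dt = (Cᵢ₋₁ − Cᵢ)/τᵢ with τᵢ = Vᵢ/Q.
τ₁ = 12.37/0.5690 = 21.7399 min; τ₂ = 17.22/0.5690 = 30.2636 min.
Solving the cascade with C₁(0)=C₂(0)=0 gives C₂(t) = C_in[1 − (τ₁ e^(−t/τ₁) − τ₂ e^(−t/τ₂))/(τ₁ − τ₂)].
At t = 43.68: e^(−t/τ₁) = 0.134095, e^(−t/τ₂) = 0.236143.
C₂ = 3.418·[1 − (21.7399·0.134095 − 30.2636·0.236143)/(-8.52373)] = 3.418·0.503581 = 1.72124 mol/L.

1.721 mol/L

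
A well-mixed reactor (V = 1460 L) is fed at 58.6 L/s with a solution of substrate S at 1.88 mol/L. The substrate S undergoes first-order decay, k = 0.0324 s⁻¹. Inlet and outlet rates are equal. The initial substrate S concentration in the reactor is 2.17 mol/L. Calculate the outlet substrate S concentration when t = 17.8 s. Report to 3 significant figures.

1.35 mol/L

Species balance: V dC/dt = Q C_in − Q C − k V C.
dC/dt = (Q/V) C_in − (Q/V + k) C; effective rate a = Q/V + k = 0.040137 + 0.0324 = 0.072537 s⁻¹.
C_ss = Q C_in/(Q + kV) = 1.0403 mol/L; C(t) = C_ss + (C₀ − C_ss) e^(−a t).
C(17.8) = 1.0403 + (1.1297)·e^(−0.072537·17.8) = 1.0403 + (1.1297)·0.27495 = 1.3509 mol/L.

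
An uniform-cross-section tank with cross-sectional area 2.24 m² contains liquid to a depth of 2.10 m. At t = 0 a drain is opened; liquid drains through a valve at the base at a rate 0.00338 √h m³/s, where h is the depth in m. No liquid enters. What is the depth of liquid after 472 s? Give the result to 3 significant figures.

With no inflow, A dh/dt = −0.00338 √h.
This is separable: 2 d(√h)/dt = −0.00338/A, so √h = √h₀ − (0.00338/(2A)) t.
√h = √2.10 − 0.00338·472/(2·2.24) = 1.4491 − 0.35611 = 1.0930.
h = 1.0930² = 1.1947 m.

1.19 m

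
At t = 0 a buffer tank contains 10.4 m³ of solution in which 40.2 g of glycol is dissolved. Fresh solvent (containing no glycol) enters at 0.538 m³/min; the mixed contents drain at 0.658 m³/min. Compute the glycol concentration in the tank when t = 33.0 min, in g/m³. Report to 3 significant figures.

Total volume: dV/dt = Q_in − Q_out = -0.12000 m³/min, so V(t) = 10.4 − 0.12000 t and V(33.0) = 6.4400 m³.
Species balance (pure solvent in): dm/dt = −Q_out · m/V(t).
dm/m = −Q_out dt/(V₀ − 0.12000 t); integrating gives ln(m/m₀) = −(Q_out/(Q_in−Q_out)) ln(V/V₀).
m = m₀ (V₀/V)^(Q_out/(Q_in−Q_out)) = 40.2 × (10.4/6.4400)^(-5.4833) = 2.9032 g.
C = m/V = 2.9032/6.4400 = 0.45081 g/m³.

0.451 g/m³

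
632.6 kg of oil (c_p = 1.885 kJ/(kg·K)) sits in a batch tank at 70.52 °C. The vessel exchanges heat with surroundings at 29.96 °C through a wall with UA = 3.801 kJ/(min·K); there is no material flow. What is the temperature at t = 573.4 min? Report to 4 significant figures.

36.48 °C

Lumped-capacitance energy balance: M c_p dT/dt = UA(T_amb − T).
dT/dt = (T_ss − T)/τ with T_ss = T_amb = 29.9600 °C, τ = M c_p/UA = 632.6·1.885/3.801 = 313.720 min.
Solution: T(t) = T_ss + (T₀ − T_ss) e^(−t/τ).
T(573.4) = 29.9600 + (40.5600)·0.160776 = 36.4811 °C.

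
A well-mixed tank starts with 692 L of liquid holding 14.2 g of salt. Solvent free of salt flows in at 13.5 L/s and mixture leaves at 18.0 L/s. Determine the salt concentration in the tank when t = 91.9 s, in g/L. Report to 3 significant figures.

0.00134 g/L

Let m(t) be the amount of salt. Volume: V(t) = V₀ + (Q_in − Q_out) t = 692 − 4.5000 t; V(91.9) = 278.45 L.
No salt enters, so dm/dt = −Q_out · (m/V).
Separate: dm/m = −Q_out dt/V(t) ⇒ ln(m/m₀) = −(Q_out/(Q_in−Q_out)) ln(V/V₀).
m = m₀ (V₀/V)^(Q_out/(Q_in−Q_out)) = 14.2 × (692/278.45)^(-4.0000) = 0.37227 g.
C = m/V = 0.37227/278.45 = 0.0013369 g/L.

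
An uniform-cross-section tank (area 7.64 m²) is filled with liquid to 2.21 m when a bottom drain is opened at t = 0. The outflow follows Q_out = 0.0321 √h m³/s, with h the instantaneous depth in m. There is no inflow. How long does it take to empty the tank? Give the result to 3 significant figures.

708 s

Mass balance (ρ constant): A dh/dt = −0.0321 √h.
∫ h^(−1/2) dh = −(0.0321/A) ∫ dt, giving 2√h = 2√h₀ − (0.0321/A) t.
Tank is empty when √h = 0: t_empty = 2A√h₀/0.0321.
t_empty = 2·7.64·√2.21/0.0321 = 15.280·1.4866/0.0321 = 707.64 s.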